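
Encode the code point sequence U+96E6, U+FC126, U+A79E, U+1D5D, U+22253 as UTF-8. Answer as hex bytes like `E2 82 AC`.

E9 9B A6 F3 BC 84 A6 EA 9E 9E E1 B5 9D F0 A2 89 93

U+96E6: 3-byte form → E9 9B A6.
U+FC126: 4-byte form → F3 BC 84 A6.
U+A79E: 3-byte form → EA 9E 9E.
U+1D5D: 3-byte form → E1 B5 9D.
U+22253: 4-byte form → F0 A2 89 93.
Concatenated (17 bytes): E9 9B A6 F3 BC 84 A6 EA 9E 9E E1 B5 9D F0 A2 89 93.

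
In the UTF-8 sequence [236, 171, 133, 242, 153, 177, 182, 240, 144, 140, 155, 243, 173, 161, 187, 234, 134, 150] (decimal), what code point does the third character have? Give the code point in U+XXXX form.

U+1031B

Offset 0: leading byte 0xEC = 11101100 → 3-byte char #1 = EC AB 85.
Offset 3: leading byte 0xF2 = 11110010 → 4-byte char #2 = F2 99 B1 B6.
Offset 7: leading byte 0xF0 = 11110000 → 4-byte char #3 = F0 90 8C 9B.
Leading byte 0xF0 = 11110000 matches 11110xxx → 4-byte sequence.
Byte 1: 0xF0 = 11110000, payload 000 (3 bits).
Byte 2: 0x90 = 10010000 (10xxxxxx ✓), payload 010000.
Byte 3: 0x8C = 10001100 (10xxxxxx ✓), payload 001100.
Byte 4: 0x9B = 10011011 (10xxxxxx ✓), payload 011011.
Concatenate: 000010000001100011011 = 0x1031B (21 bits → U+1031B).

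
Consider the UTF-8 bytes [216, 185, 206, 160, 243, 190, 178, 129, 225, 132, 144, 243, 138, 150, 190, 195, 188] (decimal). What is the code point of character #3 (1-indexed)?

U+FEC81

Offset 0: leading byte 0xD8 = 11011000 → 2-byte char #1 = D8 B9.
Offset 2: leading byte 0xCE = 11001110 → 2-byte char #2 = CE A0.
Offset 4: leading byte 0xF3 = 11110011 → 4-byte char #3 = F3 BE B2 81.
Leading byte 0xF3 = 11110011 matches 11110xxx → 4-byte sequence.
Byte 1: 0xF3 = 11110011, payload 011 (3 bits).
Byte 2: 0xBE = 10111110 (10xxxxxx ✓), payload 111110.
Byte 3: 0xB2 = 10110010 (10xxxxxx ✓), payload 110010.
Byte 4: 0x81 = 10000001 (10xxxxxx ✓), payload 000001.
Concatenate: 011111110110010000001 = 0xFEC81 (21 bits → U+FEC81).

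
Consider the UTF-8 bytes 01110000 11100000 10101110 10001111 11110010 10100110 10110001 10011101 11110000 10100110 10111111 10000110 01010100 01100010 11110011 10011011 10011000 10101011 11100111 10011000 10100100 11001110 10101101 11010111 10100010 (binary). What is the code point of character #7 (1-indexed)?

U+DB62B

Offset 0: leading byte 0x70 = 01110000 → 1-byte char #1 = 70.
Offset 1: leading byte 0xE0 = 11100000 → 3-byte char #2 = E0 AE 8F.
Offset 4: leading byte 0xF2 = 11110010 → 4-byte char #3 = F2 A6 B1 9D.
Offset 8: leading byte 0xF0 = 11110000 → 4-byte char #4 = F0 A6 BF 86.
Offset 12: leading byte 0x54 = 01010100 → 1-byte char #5 = 54.
Offset 13: leading byte 0x62 = 01100010 → 1-byte char #6 = 62.
Offset 14: leading byte 0xF3 = 11110011 → 4-byte char #7 = F3 9B 98 AB.
Leading byte 0xF3 = 11110011 matches 11110xxx → 4-byte sequence.
Byte 1: 0xF3 = 11110011, payload 011 (3 bits).
Byte 2: 0x9B = 10011011 (10xxxxxx ✓), payload 011011.
Byte 3: 0x98 = 10011000 (10xxxxxx ✓), payload 011000.
Byte 4: 0xAB = 10101011 (10xxxxxx ✓), payload 101011.
Concatenate: 011011011011000101011 = 0xDB62B (21 bits → U+DB62B).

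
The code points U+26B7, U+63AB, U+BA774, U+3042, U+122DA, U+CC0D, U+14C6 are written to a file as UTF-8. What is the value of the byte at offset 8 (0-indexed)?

U+26B7 → 3-byte form E2 9A B7 at offsets 0–2.
U+63AB → 3-byte form E6 8E AB at offsets 3–5.
U+BA774 → 4-byte form F2 BA 9D B4 at offsets 6–9.
Offset 8 falls in char 3's range; it's byte 3 of F2 BA 9D B4 = 0x9D.

0x9D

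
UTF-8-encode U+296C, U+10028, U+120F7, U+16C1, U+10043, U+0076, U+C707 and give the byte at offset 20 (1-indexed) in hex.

1-indexed offset 20 is 0-indexed offset 19.
U+296C → 3-byte form E2 A5 AC at offsets 0–2.
U+10028 → 4-byte form F0 90 80 A8 at offsets 3–6.
U+120F7 → 4-byte form F0 92 83 B7 at offsets 7–10.
U+16C1 → 3-byte form E1 9B 81 at offsets 11–13.
U+10043 → 4-byte form F0 90 81 83 at offsets 14–17.
U+0076 → 1-byte form 76 at offsets 18–18.
U+C707 → 3-byte form EC 9C 87 at offsets 19–21.
Offset 19 falls in char 7's range; it's byte 1 of EC 9C 87 = 0xEC.

0xEC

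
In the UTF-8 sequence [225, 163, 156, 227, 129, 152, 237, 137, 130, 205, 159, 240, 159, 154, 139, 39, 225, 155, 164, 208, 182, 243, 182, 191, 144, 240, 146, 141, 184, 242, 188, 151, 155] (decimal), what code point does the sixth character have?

U+0027

Offset 0: leading byte 0xE1 = 11100001 → 3-byte char #1 = E1 A3 9C.
Offset 3: leading byte 0xE3 = 11100011 → 3-byte char #2 = E3 81 98.
Offset 6: leading byte 0xED = 11101101 → 3-byte char #3 = ED 89 82.
Offset 9: leading byte 0xCD = 11001101 → 2-byte char #4 = CD 9F.
Offset 11: leading byte 0xF0 = 11110000 → 4-byte char #5 = F0 9F 9A 8B.
Offset 15: leading byte 0x27 = 00100111 → 1-byte char #6 = 27.
Leading byte 0x27 = 00100111 matches 0xxxxxxx → 1-byte sequence.
Byte 1: 0x27 = 00100111, payload 0100111 (7 bits).
Concatenate: 0100111 = 0x27 (7 bits → U+0027).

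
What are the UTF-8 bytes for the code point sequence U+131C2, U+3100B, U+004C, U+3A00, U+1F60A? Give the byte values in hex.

F0 93 87 82 F0 B1 80 8B 4C E3 A8 80 F0 9F 98 8A

U+131C2: 4-byte form → F0 93 87 82.
U+3100B: 4-byte form → F0 B1 80 8B.
U+004C: 1-byte form → 4C.
U+3A00: 3-byte form → E3 A8 80.
U+1F60A: 4-byte form → F0 9F 98 8A.
Concatenated (16 bytes): F0 93 87 82 F0 B1 80 8B 4C E3 A8 80 F0 9F 98 8A.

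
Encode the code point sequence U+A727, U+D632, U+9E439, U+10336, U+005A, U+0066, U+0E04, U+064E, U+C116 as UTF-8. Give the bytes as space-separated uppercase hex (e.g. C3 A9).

EA 9C A7 ED 98 B2 F2 9E 90 B9 F0 90 8C B6 5A 66 E0 B8 84 D9 8E EC 84 96

U+A727: 3-byte form → EA 9C A7.
U+D632: 3-byte form → ED 98 B2.
U+9E439: 4-byte form → F2 9E 90 B9.
U+10336: 4-byte form → F0 90 8C B6.
U+005A: 1-byte form → 5A.
U+0066: 1-byte form → 66.
U+0E04: 3-byte form → E0 B8 84.
U+064E: 2-byte form → D9 8E.
U+C116: 3-byte form → EC 84 96.
Concatenated (24 bytes): EA 9C A7 ED 98 B2 F2 9E 90 B9 F0 90 8C B6 5A 66 E0 B8 84 D9 8E EC 84 96.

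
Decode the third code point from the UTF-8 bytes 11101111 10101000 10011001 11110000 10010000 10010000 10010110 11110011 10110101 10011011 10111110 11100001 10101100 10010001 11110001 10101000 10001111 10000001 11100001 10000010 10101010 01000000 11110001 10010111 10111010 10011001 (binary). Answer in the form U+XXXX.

Offset 0: leading byte 0xEF = 11101111 → 3-byte char #1 = EF A8 99.
Offset 3: leading byte 0xF0 = 11110000 → 4-byte char #2 = F0 90 90 96.
Offset 7: leading byte 0xF3 = 11110011 → 4-byte char #3 = F3 B5 9B BE.
Leading byte 0xF3 = 11110011 matches 11110xxx → 4-byte sequence.
Byte 1: 0xF3 = 11110011, payload 011 (3 bits).
Byte 2: 0xB5 = 10110101 (10xxxxxx ✓), payload 110101.
Byte 3: 0x9B = 10011011 (10xxxxxx ✓), payload 011011.
Byte 4: 0xBE = 10111110 (10xxxxxx ✓), payload 111110.
Concatenate: 011110101011011111110 = 0xF56FE (21 bits → U+F56FE).

U+F56FE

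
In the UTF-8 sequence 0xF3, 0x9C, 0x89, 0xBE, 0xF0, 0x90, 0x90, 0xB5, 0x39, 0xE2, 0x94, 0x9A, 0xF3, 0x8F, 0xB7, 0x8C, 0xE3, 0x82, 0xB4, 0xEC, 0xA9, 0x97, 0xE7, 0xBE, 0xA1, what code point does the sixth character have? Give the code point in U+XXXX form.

U+30B4

Offset 0: leading byte 0xF3 = 11110011 → 4-byte char #1 = F3 9C 89 BE.
Offset 4: leading byte 0xF0 = 11110000 → 4-byte char #2 = F0 90 90 B5.
Offset 8: leading byte 0x39 = 00111001 → 1-byte char #3 = 39.
Offset 9: leading byte 0xE2 = 11100010 → 3-byte char #4 = E2 94 9A.
Offset 12: leading byte 0xF3 = 11110011 → 4-byte char #5 = F3 8F B7 8C.
Offset 16: leading byte 0xE3 = 11100011 → 3-byte char #6 = E3 82 B4.
Leading byte 0xE3 = 11100011 matches 1110xxxx → 3-byte sequence.
Byte 1: 0xE3 = 11100011, payload 0011 (4 bits).
Byte 2: 0x82 = 10000010 (10xxxxxx ✓), payload 000010.
Byte 3: 0xB4 = 10110100 (10xxxxxx ✓), payload 110100.
Concatenate: 0011000010110100 = 0x30B4 (16 bits → U+30B4).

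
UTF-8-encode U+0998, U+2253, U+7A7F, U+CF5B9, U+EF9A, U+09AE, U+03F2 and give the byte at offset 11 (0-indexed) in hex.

0x96

U+0998 → 3-byte form E0 A6 98 at offsets 0–2.
U+2253 → 3-byte form E2 89 93 at offsets 3–5.
U+7A7F → 3-byte form E7 A9 BF at offsets 6–8.
U+CF5B9 → 4-byte form F3 8F 96 B9 at offsets 9–12.
Offset 11 falls in char 4's range; it's byte 3 of F3 8F 96 B9 = 0x96.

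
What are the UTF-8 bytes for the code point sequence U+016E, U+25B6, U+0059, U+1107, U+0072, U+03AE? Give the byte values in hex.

C5 AE E2 96 B6 59 E1 84 87 72 CE AE

U+016E: 2-byte form → C5 AE.
U+25B6: 3-byte form → E2 96 B6.
U+0059: 1-byte form → 59.
U+1107: 3-byte form → E1 84 87.
U+0072: 1-byte form → 72.
U+03AE: 2-byte form → CE AE.
Concatenated (12 bytes): C5 AE E2 96 B6 59 E1 84 87 72 CE AE.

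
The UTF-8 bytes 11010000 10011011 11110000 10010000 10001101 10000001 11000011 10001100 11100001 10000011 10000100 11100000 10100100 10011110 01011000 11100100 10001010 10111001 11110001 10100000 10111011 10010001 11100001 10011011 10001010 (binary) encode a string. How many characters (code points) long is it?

Byte at offset 0: 0xD0 = 11010000 → 2-byte char (#1). Advance 2.
Byte at offset 2: 0xF0 = 11110000 → 4-byte char (#2). Advance 4.
Byte at offset 6: 0xC3 = 11000011 → 2-byte char (#3). Advance 2.
Byte at offset 8: 0xE1 = 11100001 → 3-byte char (#4). Advance 3.
Byte at offset 11: 0xE0 = 11100000 → 3-byte char (#5). Advance 3.
Byte at offset 14: 0x58 = 01011000 → 1-byte char (#6). Advance 1.
Byte at offset 15: 0xE4 = 11100100 → 3-byte char (#7). Advance 3.
Byte at offset 18: 0xF1 = 11110001 → 4-byte char (#8). Advance 4.
Byte at offset 22: 0xE1 = 11100001 → 3-byte char (#9). Advance 3.
Reached end at offset 25 after 9 code points.

9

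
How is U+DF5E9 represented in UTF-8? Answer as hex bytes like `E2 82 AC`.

F3 9F 97 A9

U+DF5E9 = 0xDF5E9 = 914921 decimal. In range U+10000–U+10FFFF → 4-byte form: 11110xxx 10xxxxxx 10xxxxxx 10xxxxxx.
Binary (21 bits): 011011111010111101001.
Split 3+6+6+6: 011 | 011111 | 010111 | 101001.
Byte 1: 11110011 = 0xF3.
Byte 2: 10011111 = 0x9F.
Byte 3: 10010111 = 0x97.
Byte 4: 10101001 = 0xA9.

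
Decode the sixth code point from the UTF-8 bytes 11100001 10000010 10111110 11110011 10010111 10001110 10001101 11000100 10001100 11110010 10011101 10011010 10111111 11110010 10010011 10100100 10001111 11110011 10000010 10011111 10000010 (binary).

Offset 0: leading byte 0xE1 = 11100001 → 3-byte char #1 = E1 82 BE.
Offset 3: leading byte 0xF3 = 11110011 → 4-byte char #2 = F3 97 8E 8D.
Offset 7: leading byte 0xC4 = 11000100 → 2-byte char #3 = C4 8C.
Offset 9: leading byte 0xF2 = 11110010 → 4-byte char #4 = F2 9D 9A BF.
Offset 13: leading byte 0xF2 = 11110010 → 4-byte char #5 = F2 93 A4 8F.
Offset 17: leading byte 0xF3 = 11110011 → 4-byte char #6 = F3 82 9F 82.
Leading byte 0xF3 = 11110011 matches 11110xxx → 4-byte sequence.
Byte 1: 0xF3 = 11110011, payload 011 (3 bits).
Byte 2: 0x82 = 10000010 (10xxxxxx ✓), payload 000010.
Byte 3: 0x9F = 10011111 (10xxxxxx ✓), payload 011111.
Byte 4: 0x82 = 10000010 (10xxxxxx ✓), payload 000010.
Concatenate: 011000010011111000010 = 0xC27C2 (21 bits → U+C27C2).

U+C27C2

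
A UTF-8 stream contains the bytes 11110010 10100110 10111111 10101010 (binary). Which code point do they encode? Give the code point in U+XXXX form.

Leading byte 0xF2 = 11110010 matches 11110xxx → 4-byte sequence.
Byte 1: 0xF2 = 11110010, payload 010 (3 bits).
Byte 2: 0xA6 = 10100110 (10xxxxxx ✓), payload 100110.
Byte 3: 0xBF = 10111111 (10xxxxxx ✓), payload 111111.
Byte 4: 0xAA = 10101010 (10xxxxxx ✓), payload 101010.
Concatenate: 010100110111111101010 = 0xA6FEA (21 bits → U+A6FEA).

U+A6FEA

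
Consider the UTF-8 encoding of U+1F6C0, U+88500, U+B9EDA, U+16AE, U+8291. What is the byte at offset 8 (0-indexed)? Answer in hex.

0xF2

U+1F6C0 → 4-byte form F0 9F 9B 80 at offsets 0–3.
U+88500 → 4-byte form F2 88 94 80 at offsets 4–7.
U+B9EDA → 4-byte form F2 B9 BB 9A at offsets 8–11.
Offset 8 falls in char 3's range; it's byte 1 of F2 B9 BB 9A = 0xF2.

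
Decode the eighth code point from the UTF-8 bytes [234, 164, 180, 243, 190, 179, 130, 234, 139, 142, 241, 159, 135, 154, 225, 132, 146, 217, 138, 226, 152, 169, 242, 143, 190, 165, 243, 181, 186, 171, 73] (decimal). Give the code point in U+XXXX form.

U+8FFA5

Offset 0: leading byte 0xEA = 11101010 → 3-byte char #1 = EA A4 B4.
Offset 3: leading byte 0xF3 = 11110011 → 4-byte char #2 = F3 BE B3 82.
Offset 7: leading byte 0xEA = 11101010 → 3-byte char #3 = EA 8B 8E.
Offset 10: leading byte 0xF1 = 11110001 → 4-byte char #4 = F1 9F 87 9A.
Offset 14: leading byte 0xE1 = 11100001 → 3-byte char #5 = E1 84 92.
Offset 17: leading byte 0xD9 = 11011001 → 2-byte char #6 = D9 8A.
Offset 19: leading byte 0xE2 = 11100010 → 3-byte char #7 = E2 98 A9.
Offset 22: leading byte 0xF2 = 11110010 → 4-byte char #8 = F2 8F BE A5.
Leading byte 0xF2 = 11110010 matches 11110xxx → 4-byte sequence.
Byte 1: 0xF2 = 11110010, payload 010 (3 bits).
Byte 2: 0x8F = 10001111 (10xxxxxx ✓), payload 001111.
Byte 3: 0xBE = 10111110 (10xxxxxx ✓), payload 111110.
Byte 4: 0xA5 = 10100101 (10xxxxxx ✓), payload 100101.
Concatenate: 010001111111110100101 = 0x8FFA5 (21 bits → U+8FFA5).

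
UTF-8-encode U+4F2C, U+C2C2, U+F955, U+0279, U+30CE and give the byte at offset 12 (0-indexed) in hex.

U+4F2C → 3-byte form E4 BC AC at offsets 0–2.
U+C2C2 → 3-byte form EC 8B 82 at offsets 3–5.
U+F955 → 3-byte form EF A5 95 at offsets 6–8.
U+0279 → 2-byte form C9 B9 at offsets 9–10.
U+30CE → 3-byte form E3 83 8E at offsets 11–13.
Offset 12 falls in char 5's range; it's byte 2 of E3 83 8E = 0x83.

0x83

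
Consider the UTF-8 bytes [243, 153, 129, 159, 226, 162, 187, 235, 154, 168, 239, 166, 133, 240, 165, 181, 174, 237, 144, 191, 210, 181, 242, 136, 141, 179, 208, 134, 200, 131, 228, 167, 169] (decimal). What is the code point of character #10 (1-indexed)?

Offset 0: leading byte 0xF3 = 11110011 → 4-byte char #1 = F3 99 81 9F.
Offset 4: leading byte 0xE2 = 11100010 → 3-byte char #2 = E2 A2 BB.
Offset 7: leading byte 0xEB = 11101011 → 3-byte char #3 = EB 9A A8.
Offset 10: leading byte 0xEF = 11101111 → 3-byte char #4 = EF A6 85.
Offset 13: leading byte 0xF0 = 11110000 → 4-byte char #5 = F0 A5 B5 AE.
Offset 17: leading byte 0xED = 11101101 → 3-byte char #6 = ED 90 BF.
Offset 20: leading byte 0xD2 = 11010010 → 2-byte char #7 = D2 B5.
Offset 22: leading byte 0xF2 = 11110010 → 4-byte char #8 = F2 88 8D B3.
Offset 26: leading byte 0xD0 = 11010000 → 2-byte char #9 = D0 86.
Offset 28: leading byte 0xC8 = 11001000 → 2-byte char #10 = C8 83.
Leading byte 0xC8 = 11001000 matches 110xxxxx → 2-byte sequence.
Byte 1: 0xC8 = 11001000, payload 01000 (5 bits).
Byte 2: 0x83 = 10000011 (10xxxxxx ✓), payload 000011.
Concatenate: 01000000011 = 0x203 (11 bits → U+0203).

U+0203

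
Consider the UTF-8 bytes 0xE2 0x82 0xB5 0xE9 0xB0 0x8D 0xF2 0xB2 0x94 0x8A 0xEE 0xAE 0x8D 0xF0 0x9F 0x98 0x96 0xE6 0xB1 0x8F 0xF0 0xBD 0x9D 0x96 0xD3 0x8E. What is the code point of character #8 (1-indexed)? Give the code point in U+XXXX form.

U+04CE

Offset 0: leading byte 0xE2 = 11100010 → 3-byte char #1 = E2 82 B5.
Offset 3: leading byte 0xE9 = 11101001 → 3-byte char #2 = E9 B0 8D.
Offset 6: leading byte 0xF2 = 11110010 → 4-byte char #3 = F2 B2 94 8A.
Offset 10: leading byte 0xEE = 11101110 → 3-byte char #4 = EE AE 8D.
Offset 13: leading byte 0xF0 = 11110000 → 4-byte char #5 = F0 9F 98 96.
Offset 17: leading byte 0xE6 = 11100110 → 3-byte char #6 = E6 B1 8F.
Offset 20: leading byte 0xF0 = 11110000 → 4-byte char #7 = F0 BD 9D 96.
Offset 24: leading byte 0xD3 = 11010011 → 2-byte char #8 = D3 8E.
Leading byte 0xD3 = 11010011 matches 110xxxxx → 2-byte sequence.
Byte 1: 0xD3 = 11010011, payload 10011 (5 bits).
Byte 2: 0x8E = 10001110 (10xxxxxx ✓), payload 001110.
Concatenate: 10011001110 = 0x4CE (11 bits → U+04CE).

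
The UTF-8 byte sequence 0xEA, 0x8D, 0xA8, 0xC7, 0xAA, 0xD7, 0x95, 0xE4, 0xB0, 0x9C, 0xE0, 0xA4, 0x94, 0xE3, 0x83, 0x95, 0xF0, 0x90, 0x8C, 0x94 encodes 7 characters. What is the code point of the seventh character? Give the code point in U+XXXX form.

U+10314

Offset 0: leading byte 0xEA = 11101010 → 3-byte char #1 = EA 8D A8.
Offset 3: leading byte 0xC7 = 11000111 → 2-byte char #2 = C7 AA.
Offset 5: leading byte 0xD7 = 11010111 → 2-byte char #3 = D7 95.
Offset 7: leading byte 0xE4 = 11100100 → 3-byte char #4 = E4 B0 9C.
Offset 10: leading byte 0xE0 = 11100000 → 3-byte char #5 = E0 A4 94.
Offset 13: leading byte 0xE3 = 11100011 → 3-byte char #6 = E3 83 95.
Offset 16: leading byte 0xF0 = 11110000 → 4-byte char #7 = F0 90 8C 94.
Leading byte 0xF0 = 11110000 matches 11110xxx → 4-byte sequence.
Byte 1: 0xF0 = 11110000, payload 000 (3 bits).
Byte 2: 0x90 = 10010000 (10xxxxxx ✓), payload 010000.
Byte 3: 0x8C = 10001100 (10xxxxxx ✓), payload 001100.
Byte 4: 0x94 = 10010100 (10xxxxxx ✓), payload 010100.
Concatenate: 000010000001100010100 = 0x10314 (21 bits → U+10314).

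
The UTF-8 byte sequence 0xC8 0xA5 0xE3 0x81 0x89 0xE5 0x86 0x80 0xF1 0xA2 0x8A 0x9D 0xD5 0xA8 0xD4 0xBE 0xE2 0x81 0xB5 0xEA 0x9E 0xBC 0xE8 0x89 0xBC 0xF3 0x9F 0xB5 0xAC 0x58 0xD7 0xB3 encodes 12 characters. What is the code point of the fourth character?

U+6229D

Offset 0: leading byte 0xC8 = 11001000 → 2-byte char #1 = C8 A5.
Offset 2: leading byte 0xE3 = 11100011 → 3-byte char #2 = E3 81 89.
Offset 5: leading byte 0xE5 = 11100101 → 3-byte char #3 = E5 86 80.
Offset 8: leading byte 0xF1 = 11110001 → 4-byte char #4 = F1 A2 8A 9D.
Leading byte 0xF1 = 11110001 matches 11110xxx → 4-byte sequence.
Byte 1: 0xF1 = 11110001, payload 001 (3 bits).
Byte 2: 0xA2 = 10100010 (10xxxxxx ✓), payload 100010.
Byte 3: 0x8A = 10001010 (10xxxxxx ✓), payload 001010.
Byte 4: 0x9D = 10011101 (10xxxxxx ✓), payload 011101.
Concatenate: 001100010001010011101 = 0x6229D (21 bits → U+6229D).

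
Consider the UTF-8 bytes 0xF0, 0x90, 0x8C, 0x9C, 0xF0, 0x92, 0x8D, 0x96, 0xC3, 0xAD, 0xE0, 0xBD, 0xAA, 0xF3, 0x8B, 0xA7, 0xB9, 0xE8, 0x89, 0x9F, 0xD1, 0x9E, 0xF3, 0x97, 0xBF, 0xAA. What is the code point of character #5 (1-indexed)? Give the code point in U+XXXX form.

Offset 0: leading byte 0xF0 = 11110000 → 4-byte char #1 = F0 90 8C 9C.
Offset 4: leading byte 0xF0 = 11110000 → 4-byte char #2 = F0 92 8D 96.
Offset 8: leading byte 0xC3 = 11000011 → 2-byte char #3 = C3 AD.
Offset 10: leading byte 0xE0 = 11100000 → 3-byte char #4 = E0 BD AA.
Offset 13: leading byte 0xF3 = 11110011 → 4-byte char #5 = F3 8B A7 B9.
Leading byte 0xF3 = 11110011 matches 11110xxx → 4-byte sequence.
Byte 1: 0xF3 = 11110011, payload 011 (3 bits).
Byte 2: 0x8B = 10001011 (10xxxxxx ✓), payload 001011.
Byte 3: 0xA7 = 10100111 (10xxxxxx ✓), payload 100111.
Byte 4: 0xB9 = 10111001 (10xxxxxx ✓), payload 111001.
Concatenate: 011001011100111111001 = 0xCB9F9 (21 bits → U+CB9F9).

U+CB9F9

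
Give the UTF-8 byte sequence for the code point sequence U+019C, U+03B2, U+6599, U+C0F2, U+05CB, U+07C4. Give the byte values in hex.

C6 9C CE B2 E6 96 99 EC 83 B2 D7 8B DF 84

U+019C: 2-byte form → C6 9C.
U+03B2: 2-byte form → CE B2.
U+6599: 3-byte form → E6 96 99.
U+C0F2: 3-byte form → EC 83 B2.
U+05CB: 2-byte form → D7 8B.
U+07C4: 2-byte form → DF 84.
Concatenated (14 bytes): C6 9C CE B2 E6 96 99 EC 83 B2 D7 8B DF 84.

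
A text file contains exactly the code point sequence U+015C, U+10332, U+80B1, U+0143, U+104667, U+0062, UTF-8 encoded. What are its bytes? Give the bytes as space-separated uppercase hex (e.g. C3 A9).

C5 9C F0 90 8C B2 E8 82 B1 C5 83 F4 84 99 A7 62

U+015C: 2-byte form → C5 9C.
U+10332: 4-byte form → F0 90 8C B2.
U+80B1: 3-byte form → E8 82 B1.
U+0143: 2-byte form → C5 83.
U+104667: 4-byte form → F4 84 99 A7.
U+0062: 1-byte form → 62.
Concatenated (16 bytes): C5 9C F0 90 8C B2 E8 82 B1 C5 83 F4 84 99 A7 62.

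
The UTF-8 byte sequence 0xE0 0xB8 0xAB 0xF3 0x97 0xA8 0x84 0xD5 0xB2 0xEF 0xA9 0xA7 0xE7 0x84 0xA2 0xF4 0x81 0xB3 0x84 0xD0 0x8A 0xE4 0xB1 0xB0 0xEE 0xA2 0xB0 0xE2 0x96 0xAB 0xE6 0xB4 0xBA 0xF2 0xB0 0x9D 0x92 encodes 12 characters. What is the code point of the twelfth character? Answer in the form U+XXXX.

Offset 0: leading byte 0xE0 = 11100000 → 3-byte char #1 = E0 B8 AB.
Offset 3: leading byte 0xF3 = 11110011 → 4-byte char #2 = F3 97 A8 84.
Offset 7: leading byte 0xD5 = 11010101 → 2-byte char #3 = D5 B2.
Offset 9: leading byte 0xEF = 11101111 → 3-byte char #4 = EF A9 A7.
Offset 12: leading byte 0xE7 = 11100111 → 3-byte char #5 = E7 84 A2.
Offset 15: leading byte 0xF4 = 11110100 → 4-byte char #6 = F4 81 B3 84.
Offset 19: leading byte 0xD0 = 11010000 → 2-byte char #7 = D0 8A.
Offset 21: leading byte 0xE4 = 11100100 → 3-byte char #8 = E4 B1 B0.
Offset 24: leading byte 0xEE = 11101110 → 3-byte char #9 = EE A2 B0.
Offset 27: leading byte 0xE2 = 11100010 → 3-byte char #10 = E2 96 AB.
Offset 30: leading byte 0xE6 = 11100110 → 3-byte char #11 = E6 B4 BA.
Offset 33: leading byte 0xF2 = 11110010 → 4-byte char #12 = F2 B0 9D 92.
Leading byte 0xF2 = 11110010 matches 11110xxx → 4-byte sequence.
Byte 1: 0xF2 = 11110010, payload 010 (3 bits).
Byte 2: 0xB0 = 10110000 (10xxxxxx ✓), payload 110000.
Byte 3: 0x9D = 10011101 (10xxxxxx ✓), payload 011101.
Byte 4: 0x92 = 10010010 (10xxxxxx ✓), payload 010010.
Concatenate: 010110000011101010010 = 0xB0752 (21 bits → U+B0752).

U+B0752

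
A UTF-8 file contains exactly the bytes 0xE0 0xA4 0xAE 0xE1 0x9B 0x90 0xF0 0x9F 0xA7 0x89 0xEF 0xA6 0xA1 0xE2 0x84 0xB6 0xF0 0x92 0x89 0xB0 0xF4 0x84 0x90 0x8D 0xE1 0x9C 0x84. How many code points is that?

8

Byte at offset 0: 0xE0 = 11100000 → 3-byte char (#1). Advance 3.
Byte at offset 3: 0xE1 = 11100001 → 3-byte char (#2). Advance 3.
Byte at offset 6: 0xF0 = 11110000 → 4-byte char (#3). Advance 4.
Byte at offset 10: 0xEF = 11101111 → 3-byte char (#4). Advance 3.
Byte at offset 13: 0xE2 = 11100010 → 3-byte char (#5). Advance 3.
Byte at offset 16: 0xF0 = 11110000 → 4-byte char (#6). Advance 4.
Byte at offset 20: 0xF4 = 11110100 → 4-byte char (#7). Advance 4.
Byte at offset 24: 0xE1 = 11100001 → 3-byte char (#8). Advance 3.
Reached end at offset 27 after 8 code points.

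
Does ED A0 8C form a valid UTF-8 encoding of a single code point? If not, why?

invalid (encodes a surrogate (U+D800–U+DFFF))

Structurally a 3-byte sequence; payload = 0xD80C.
But 0xD80C is in U+D800–U+DFFF, the surrogate range. Surrogates are not Unicode scalar values and are forbidden in UTF-8.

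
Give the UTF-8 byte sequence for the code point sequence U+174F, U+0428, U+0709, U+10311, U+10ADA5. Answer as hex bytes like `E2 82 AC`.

U+174F: 3-byte form → E1 9D 8F.
U+0428: 2-byte form → D0 A8.
U+0709: 2-byte form → DC 89.
U+10311: 4-byte form → F0 90 8C 91.
U+10ADA5: 4-byte form → F4 8A B6 A5.
Concatenated (15 bytes): E1 9D 8F D0 A8 DC 89 F0 90 8C 91 F4 8A B6 A5.

E1 9D 8F D0 A8 DC 89 F0 90 8C 91 F4 8A B6 A5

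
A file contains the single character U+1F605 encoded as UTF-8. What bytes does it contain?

U+1F605 = 0x1F605 = 128517 decimal. In range U+10000–U+10FFFF → 4-byte form: 11110xxx 10xxxxxx 10xxxxxx 10xxxxxx.
Binary (21 bits): 000011111011000000101.
Split 3+6+6+6: 000 | 011111 | 011000 | 000101.
Byte 1: 11110000 = 0xF0.
Byte 2: 10011111 = 0x9F.
Byte 3: 10011000 = 0x98.
Byte 4: 10000101 = 0x85.

F0 9F 98 85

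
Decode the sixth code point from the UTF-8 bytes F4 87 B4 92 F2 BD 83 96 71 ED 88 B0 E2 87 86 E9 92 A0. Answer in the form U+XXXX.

U+94A0

Offset 0: leading byte 0xF4 = 11110100 → 4-byte char #1 = F4 87 B4 92.
Offset 4: leading byte 0xF2 = 11110010 → 4-byte char #2 = F2 BD 83 96.
Offset 8: leading byte 0x71 = 01110001 → 1-byte char #3 = 71.
Offset 9: leading byte 0xED = 11101101 → 3-byte char #4 = ED 88 B0.
Offset 12: leading byte 0xE2 = 11100010 → 3-byte char #5 = E2 87 86.
Offset 15: leading byte 0xE9 = 11101001 → 3-byte char #6 = E9 92 A0.
Leading byte 0xE9 = 11101001 matches 1110xxxx → 3-byte sequence.
Byte 1: 0xE9 = 11101001, payload 1001 (4 bits).
Byte 2: 0x92 = 10010010 (10xxxxxx ✓), payload 010010.
Byte 3: 0xA0 = 10100000 (10xxxxxx ✓), payload 100000.
Concatenate: 1001010010100000 = 0x94A0 (16 bits → U+94A0).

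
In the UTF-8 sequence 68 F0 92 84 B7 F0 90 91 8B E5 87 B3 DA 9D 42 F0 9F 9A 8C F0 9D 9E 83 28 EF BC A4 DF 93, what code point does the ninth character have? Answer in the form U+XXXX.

Offset 0: leading byte 0x68 = 01101000 → 1-byte char #1 = 68.
Offset 1: leading byte 0xF0 = 11110000 → 4-byte char #2 = F0 92 84 B7.
Offset 5: leading byte 0xF0 = 11110000 → 4-byte char #3 = F0 90 91 8B.
Offset 9: leading byte 0xE5 = 11100101 → 3-byte char #4 = E5 87 B3.
Offset 12: leading byte 0xDA = 11011010 → 2-byte char #5 = DA 9D.
Offset 14: leading byte 0x42 = 01000010 → 1-byte char #6 = 42.
Offset 15: leading byte 0xF0 = 11110000 → 4-byte char #7 = F0 9F 9A 8C.
Offset 19: leading byte 0xF0 = 11110000 → 4-byte char #8 = F0 9D 9E 83.
Offset 23: leading byte 0x28 = 00101000 → 1-byte char #9 = 28.
Leading byte 0x28 = 00101000 matches 0xxxxxxx → 1-byte sequence.
Byte 1: 0x28 = 00101000, payload 0101000 (7 bits).
Concatenate: 0101000 = 0x28 (7 bits → U+0028).

U+0028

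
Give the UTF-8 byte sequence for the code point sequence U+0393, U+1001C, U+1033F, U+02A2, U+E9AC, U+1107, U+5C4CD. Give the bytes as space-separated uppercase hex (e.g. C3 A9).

U+0393: 2-byte form → CE 93.
U+1001C: 4-byte form → F0 90 80 9C.
U+1033F: 4-byte form → F0 90 8C BF.
U+02A2: 2-byte form → CA A2.
U+E9AC: 3-byte form → EE A6 AC.
U+1107: 3-byte form → E1 84 87.
U+5C4CD: 4-byte form → F1 9C 93 8D.
Concatenated (22 bytes): CE 93 F0 90 80 9C F0 90 8C BF CA A2 EE A6 AC E1 84 87 F1 9C 93 8D.

CE 93 F0 90 80 9C F0 90 8C BF CA A2 EE A6 AC E1 84 87 F1 9C 93 8D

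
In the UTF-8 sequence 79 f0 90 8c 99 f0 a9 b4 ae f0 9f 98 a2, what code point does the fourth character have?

Offset 0: leading byte 0x79 = 01111001 → 1-byte char #1 = 79.
Offset 1: leading byte 0xF0 = 11110000 → 4-byte char #2 = F0 90 8C 99.
Offset 5: leading byte 0xF0 = 11110000 → 4-byte char #3 = F0 A9 B4 AE.
Offset 9: leading byte 0xF0 = 11110000 → 4-byte char #4 = F0 9F 98 A2.
Leading byte 0xF0 = 11110000 matches 11110xxx → 4-byte sequence.
Byte 1: 0xF0 = 11110000, payload 000 (3 bits).
Byte 2: 0x9F = 10011111 (10xxxxxx ✓), payload 011111.
Byte 3: 0x98 = 10011000 (10xxxxxx ✓), payload 011000.
Byte 4: 0xA2 = 10100010 (10xxxxxx ✓), payload 100010.
Concatenate: 000011111011000100010 = 0x1F622 (21 bits → U+1F622).

U+1F622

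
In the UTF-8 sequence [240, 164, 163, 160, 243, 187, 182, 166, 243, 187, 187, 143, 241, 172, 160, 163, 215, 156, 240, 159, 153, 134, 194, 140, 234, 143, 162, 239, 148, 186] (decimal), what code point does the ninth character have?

U+F53A

Offset 0: leading byte 0xF0 = 11110000 → 4-byte char #1 = F0 A4 A3 A0.
Offset 4: leading byte 0xF3 = 11110011 → 4-byte char #2 = F3 BB B6 A6.
Offset 8: leading byte 0xF3 = 11110011 → 4-byte char #3 = F3 BB BB 8F.
Offset 12: leading byte 0xF1 = 11110001 → 4-byte char #4 = F1 AC A0 A3.
Offset 16: leading byte 0xD7 = 11010111 → 2-byte char #5 = D7 9C.
Offset 18: leading byte 0xF0 = 11110000 → 4-byte char #6 = F0 9F 99 86.
Offset 22: leading byte 0xC2 = 11000010 → 2-byte char #7 = C2 8C.
Offset 24: leading byte 0xEA = 11101010 → 3-byte char #8 = EA 8F A2.
Offset 27: leading byte 0xEF = 11101111 → 3-byte char #9 = EF 94 BA.
Leading byte 0xEF = 11101111 matches 1110xxxx → 3-byte sequence.
Byte 1: 0xEF = 11101111, payload 1111 (4 bits).
Byte 2: 0x94 = 10010100 (10xxxxxx ✓), payload 010100.
Byte 3: 0xBA = 10111010 (10xxxxxx ✓), payload 111010.
Concatenate: 1111010100111010 = 0xF53A (16 bits → U+F53A).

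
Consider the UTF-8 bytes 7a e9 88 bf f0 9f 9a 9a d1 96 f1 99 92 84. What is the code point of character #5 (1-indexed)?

U+59484

Offset 0: leading byte 0x7A = 01111010 → 1-byte char #1 = 7A.
Offset 1: leading byte 0xE9 = 11101001 → 3-byte char #2 = E9 88 BF.
Offset 4: leading byte 0xF0 = 11110000 → 4-byte char #3 = F0 9F 9A 9A.
Offset 8: leading byte 0xD1 = 11010001 → 2-byte char #4 = D1 96.
Offset 10: leading byte 0xF1 = 11110001 → 4-byte char #5 = F1 99 92 84.
Leading byte 0xF1 = 11110001 matches 11110xxx → 4-byte sequence.
Byte 1: 0xF1 = 11110001, payload 001 (3 bits).
Byte 2: 0x99 = 10011001 (10xxxxxx ✓), payload 011001.
Byte 3: 0x92 = 10010010 (10xxxxxx ✓), payload 010010.
Byte 4: 0x84 = 10000100 (10xxxxxx ✓), payload 000100.
Concatenate: 001011001010010000100 = 0x59484 (21 bits → U+59484).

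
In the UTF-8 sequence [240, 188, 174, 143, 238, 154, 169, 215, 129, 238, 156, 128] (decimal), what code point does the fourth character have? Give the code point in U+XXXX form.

Offset 0: leading byte 0xF0 = 11110000 → 4-byte char #1 = F0 BC AE 8F.
Offset 4: leading byte 0xEE = 11101110 → 3-byte char #2 = EE 9A A9.
Offset 7: leading byte 0xD7 = 11010111 → 2-byte char #3 = D7 81.
Offset 9: leading byte 0xEE = 11101110 → 3-byte char #4 = EE 9C 80.
Leading byte 0xEE = 11101110 matches 1110xxxx → 3-byte sequence.
Byte 1: 0xEE = 11101110, payload 1110 (4 bits).
Byte 2: 0x9C = 10011100 (10xxxxxx ✓), payload 011100.
Byte 3: 0x80 = 10000000 (10xxxxxx ✓), payload 000000.
Concatenate: 1110011100000000 = 0xE700 (16 bits → U+E700).

U+E700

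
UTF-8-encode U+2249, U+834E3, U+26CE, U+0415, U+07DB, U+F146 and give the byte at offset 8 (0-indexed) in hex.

0x9B

U+2249 → 3-byte form E2 89 89 at offsets 0–2.
U+834E3 → 4-byte form F2 83 93 A3 at offsets 3–6.
U+26CE → 3-byte form E2 9B 8E at offsets 7–9.
Offset 8 falls in char 3's range; it's byte 2 of E2 9B 8E = 0x9B.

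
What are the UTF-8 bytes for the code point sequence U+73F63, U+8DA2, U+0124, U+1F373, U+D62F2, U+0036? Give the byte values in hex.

F1 B3 BD A3 E8 B6 A2 C4 A4 F0 9F 8D B3 F3 96 8B B2 36

U+73F63: 4-byte form → F1 B3 BD A3.
U+8DA2: 3-byte form → E8 B6 A2.
U+0124: 2-byte form → C4 A4.
U+1F373: 4-byte form → F0 9F 8D B3.
U+D62F2: 4-byte form → F3 96 8B B2.
U+0036: 1-byte form → 36.
Concatenated (18 bytes): F1 B3 BD A3 E8 B6 A2 C4 A4 F0 9F 8D B3 F3 96 8B B2 36.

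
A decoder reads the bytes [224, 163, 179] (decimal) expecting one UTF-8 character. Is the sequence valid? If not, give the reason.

valid

Leading byte 0xE0 = 11100000 → 3-byte form.
Continuation bytes 0xA3=10100011, 0xB3=10110011 all match 10xxxxxx.
Decoded value 0x8F3 is ≥ 0x800 (shortest form) and not a surrogate.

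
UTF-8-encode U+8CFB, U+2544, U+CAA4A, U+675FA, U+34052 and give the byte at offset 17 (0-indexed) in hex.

U+8CFB → 3-byte form E8 B3 BB at offsets 0–2.
U+2544 → 3-byte form E2 95 84 at offsets 3–5.
U+CAA4A → 4-byte form F3 8A A9 8A at offsets 6–9.
U+675FA → 4-byte form F1 A7 97 BA at offsets 10–13.
U+34052 → 4-byte form F0 B4 81 92 at offsets 14–17.
Offset 17 falls in char 5's range; it's byte 4 of F0 B4 81 92 = 0x92.

0x92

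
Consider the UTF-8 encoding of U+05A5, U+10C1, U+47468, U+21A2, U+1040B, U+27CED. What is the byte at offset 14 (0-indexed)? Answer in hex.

0x90

U+05A5 → 2-byte form D6 A5 at offsets 0–1.
U+10C1 → 3-byte form E1 83 81 at offsets 2–4.
U+47468 → 4-byte form F1 87 91 A8 at offsets 5–8.
U+21A2 → 3-byte form E2 86 A2 at offsets 9–11.
U+1040B → 4-byte form F0 90 90 8B at offsets 12–15.
Offset 14 falls in char 5's range; it's byte 3 of F0 90 90 8B = 0x90.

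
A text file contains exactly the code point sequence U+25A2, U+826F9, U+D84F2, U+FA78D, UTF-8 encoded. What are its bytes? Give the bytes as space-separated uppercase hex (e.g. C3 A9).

E2 96 A2 F2 82 9B B9 F3 98 93 B2 F3 BA 9E 8D

U+25A2: 3-byte form → E2 96 A2.
U+826F9: 4-byte form → F2 82 9B B9.
U+D84F2: 4-byte form → F3 98 93 B2.
U+FA78D: 4-byte form → F3 BA 9E 8D.
Concatenated (15 bytes): E2 96 A2 F2 82 9B B9 F3 98 93 B2 F3 BA 9E 8D.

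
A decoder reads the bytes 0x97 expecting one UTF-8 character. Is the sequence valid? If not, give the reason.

Byte 0x97 = 10010111 has the form 10xxxxxx — a continuation byte — but there is no preceding leading byte.

invalid (continuation byte with no leading byte)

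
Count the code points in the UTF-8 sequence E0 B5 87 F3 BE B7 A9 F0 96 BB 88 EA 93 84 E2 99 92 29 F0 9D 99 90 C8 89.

Byte at offset 0: 0xE0 = 11100000 → 3-byte char (#1). Advance 3.
Byte at offset 3: 0xF3 = 11110011 → 4-byte char (#2). Advance 4.
Byte at offset 7: 0xF0 = 11110000 → 4-byte char (#3). Advance 4.
Byte at offset 11: 0xEA = 11101010 → 3-byte char (#4). Advance 3.
Byte at offset 14: 0xE2 = 11100010 → 3-byte char (#5). Advance 3.
Byte at offset 17: 0x29 = 00101001 → 1-byte char (#6). Advance 1.
Byte at offset 18: 0xF0 = 11110000 → 4-byte char (#7). Advance 4.
Byte at offset 22: 0xC8 = 11001000 → 2-byte char (#8). Advance 2.
Reached end at offset 24 after 8 code points.

8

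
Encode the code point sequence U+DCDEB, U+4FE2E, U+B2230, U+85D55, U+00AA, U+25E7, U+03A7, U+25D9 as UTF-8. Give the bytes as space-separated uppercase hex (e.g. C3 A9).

F3 9C B7 AB F1 8F B8 AE F2 B2 88 B0 F2 85 B5 95 C2 AA E2 97 A7 CE A7 E2 97 99

U+DCDEB: 4-byte form → F3 9C B7 AB.
U+4FE2E: 4-byte form → F1 8F B8 AE.
U+B2230: 4-byte form → F2 B2 88 B0.
U+85D55: 4-byte form → F2 85 B5 95.
U+00AA: 2-byte form → C2 AA.
U+25E7: 3-byte form → E2 97 A7.
U+03A7: 2-byte form → CE A7.
U+25D9: 3-byte form → E2 97 99.
Concatenated (26 bytes): F3 9C B7 AB F1 8F B8 AE F2 B2 88 B0 F2 85 B5 95 C2 AA E2 97 A7 CE A7 E2 97 99.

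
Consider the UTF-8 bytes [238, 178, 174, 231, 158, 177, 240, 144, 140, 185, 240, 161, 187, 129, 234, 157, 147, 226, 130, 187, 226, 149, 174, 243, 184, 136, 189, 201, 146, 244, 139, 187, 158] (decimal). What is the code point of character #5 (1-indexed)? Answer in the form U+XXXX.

Offset 0: leading byte 0xEE = 11101110 → 3-byte char #1 = EE B2 AE.
Offset 3: leading byte 0xE7 = 11100111 → 3-byte char #2 = E7 9E B1.
Offset 6: leading byte 0xF0 = 11110000 → 4-byte char #3 = F0 90 8C B9.
Offset 10: leading byte 0xF0 = 11110000 → 4-byte char #4 = F0 A1 BB 81.
Offset 14: leading byte 0xEA = 11101010 → 3-byte char #5 = EA 9D 93.
Leading byte 0xEA = 11101010 matches 1110xxxx → 3-byte sequence.
Byte 1: 0xEA = 11101010, payload 1010 (4 bits).
Byte 2: 0x9D = 10011101 (10xxxxxx ✓), payload 011101.
Byte 3: 0x93 = 10010011 (10xxxxxx ✓), payload 010011.
Concatenate: 1010011101010011 = 0xA753 (16 bits → U+A753).

U+A753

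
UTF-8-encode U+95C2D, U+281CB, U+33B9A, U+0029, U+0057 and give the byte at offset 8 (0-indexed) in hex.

0xF0

U+95C2D → 4-byte form F2 95 B0 AD at offsets 0–3.
U+281CB → 4-byte form F0 A8 87 8B at offsets 4–7.
U+33B9A → 4-byte form F0 B3 AE 9A at offsets 8–11.
Offset 8 falls in char 3's range; it's byte 1 of F0 B3 AE 9A = 0xF0.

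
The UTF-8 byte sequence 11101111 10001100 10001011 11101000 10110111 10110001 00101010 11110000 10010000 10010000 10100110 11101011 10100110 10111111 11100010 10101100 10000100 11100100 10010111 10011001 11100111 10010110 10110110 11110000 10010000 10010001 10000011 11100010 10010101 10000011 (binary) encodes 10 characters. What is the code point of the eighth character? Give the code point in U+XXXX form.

Offset 0: leading byte 0xEF = 11101111 → 3-byte char #1 = EF 8C 8B.
Offset 3: leading byte 0xE8 = 11101000 → 3-byte char #2 = E8 B7 B1.
Offset 6: leading byte 0x2A = 00101010 → 1-byte char #3 = 2A.
Offset 7: leading byte 0xF0 = 11110000 → 4-byte char #4 = F0 90 90 A6.
Offset 11: leading byte 0xEB = 11101011 → 3-byte char #5 = EB A6 BF.
Offset 14: leading byte 0xE2 = 11100010 → 3-byte char #6 = E2 AC 84.
Offset 17: leading byte 0xE4 = 11100100 → 3-byte char #7 = E4 97 99.
Offset 20: leading byte 0xE7 = 11100111 → 3-byte char #8 = E7 96 B6.
Leading byte 0xE7 = 11100111 matches 1110xxxx → 3-byte sequence.
Byte 1: 0xE7 = 11100111, payload 0111 (4 bits).
Byte 2: 0x96 = 10010110 (10xxxxxx ✓), payload 010110.
Byte 3: 0xB6 = 10110110 (10xxxxxx ✓), payload 110110.
Concatenate: 0111010110110110 = 0x75B6 (16 bits → U+75B6).

U+75B6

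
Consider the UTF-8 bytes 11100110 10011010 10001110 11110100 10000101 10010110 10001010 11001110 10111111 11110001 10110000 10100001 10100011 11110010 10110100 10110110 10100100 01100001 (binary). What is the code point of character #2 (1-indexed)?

U+10558A

Offset 0: leading byte 0xE6 = 11100110 → 3-byte char #1 = E6 9A 8E.
Offset 3: leading byte 0xF4 = 11110100 → 4-byte char #2 = F4 85 96 8A.
Leading byte 0xF4 = 11110100 matches 11110xxx → 4-byte sequence.
Byte 1: 0xF4 = 11110100, payload 100 (3 bits).
Byte 2: 0x85 = 10000101 (10xxxxxx ✓), payload 000101.
Byte 3: 0x96 = 10010110 (10xxxxxx ✓), payload 010110.
Byte 4: 0x8A = 10001010 (10xxxxxx ✓), payload 001010.
Concatenate: 100000101010110001010 = 0x10558A (21 bits → U+10558A).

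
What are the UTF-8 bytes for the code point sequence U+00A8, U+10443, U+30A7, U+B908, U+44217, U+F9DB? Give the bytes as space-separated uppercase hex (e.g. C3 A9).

C2 A8 F0 90 91 83 E3 82 A7 EB A4 88 F1 84 88 97 EF A7 9B

U+00A8: 2-byte form → C2 A8.
U+10443: 4-byte form → F0 90 91 83.
U+30A7: 3-byte form → E3 82 A7.
U+B908: 3-byte form → EB A4 88.
U+44217: 4-byte form → F1 84 88 97.
U+F9DB: 3-byte form → EF A7 9B.
Concatenated (19 bytes): C2 A8 F0 90 91 83 E3 82 A7 EB A4 88 F1 84 88 97 EF A7 9B.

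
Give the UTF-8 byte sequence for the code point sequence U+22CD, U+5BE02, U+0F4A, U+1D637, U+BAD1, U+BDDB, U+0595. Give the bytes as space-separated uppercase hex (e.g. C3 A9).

E2 8B 8D F1 9B B8 82 E0 BD 8A F0 9D 98 B7 EB AB 91 EB B7 9B D6 95

U+22CD: 3-byte form → E2 8B 8D.
U+5BE02: 4-byte form → F1 9B B8 82.
U+0F4A: 3-byte form → E0 BD 8A.
U+1D637: 4-byte form → F0 9D 98 B7.
U+BAD1: 3-byte form → EB AB 91.
U+BDDB: 3-byte form → EB B7 9B.
U+0595: 2-byte form → D6 95.
Concatenated (22 bytes): E2 8B 8D F1 9B B8 82 E0 BD 8A F0 9D 98 B7 EB AB 91 EB B7 9B D6 95.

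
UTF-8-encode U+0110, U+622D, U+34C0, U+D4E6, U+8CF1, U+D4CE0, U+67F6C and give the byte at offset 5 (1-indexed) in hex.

0xAD

1-indexed offset 5 is 0-indexed offset 4.
U+0110 → 2-byte form C4 90 at offsets 0–1.
U+622D → 3-byte form E6 88 AD at offsets 2–4.
Offset 4 falls in char 2's range; it's byte 3 of E6 88 AD = 0xAD.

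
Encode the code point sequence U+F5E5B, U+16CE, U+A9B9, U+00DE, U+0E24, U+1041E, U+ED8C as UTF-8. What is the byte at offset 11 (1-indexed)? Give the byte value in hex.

0xC3

1-indexed offset 11 is 0-indexed offset 10.
U+F5E5B → 4-byte form F3 B5 B9 9B at offsets 0–3.
U+16CE → 3-byte form E1 9B 8E at offsets 4–6.
U+A9B9 → 3-byte form EA A6 B9 at offsets 7–9.
U+00DE → 2-byte form C3 9E at offsets 10–11.
Offset 10 falls in char 4's range; it's byte 1 of C3 9E = 0xC3.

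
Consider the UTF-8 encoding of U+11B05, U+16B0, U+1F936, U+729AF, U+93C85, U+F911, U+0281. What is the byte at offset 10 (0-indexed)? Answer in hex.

0xB6

U+11B05 → 4-byte form F0 91 AC 85 at offsets 0–3.
U+16B0 → 3-byte form E1 9A B0 at offsets 4–6.
U+1F936 → 4-byte form F0 9F A4 B6 at offsets 7–10.
Offset 10 falls in char 3's range; it's byte 4 of F0 9F A4 B6 = 0xB6.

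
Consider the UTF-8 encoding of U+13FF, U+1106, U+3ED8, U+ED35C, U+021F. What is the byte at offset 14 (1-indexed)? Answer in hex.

0xC8

1-indexed offset 14 is 0-indexed offset 13.
U+13FF → 3-byte form E1 8F BF at offsets 0–2.
U+1106 → 3-byte form E1 84 86 at offsets 3–5.
U+3ED8 → 3-byte form E3 BB 98 at offsets 6–8.
U+ED35C → 4-byte form F3 AD 8D 9C at offsets 9–12.
U+021F → 2-byte form C8 9F at offsets 13–14.
Offset 13 falls in char 5's range; it's byte 1 of C8 9F = 0xC8.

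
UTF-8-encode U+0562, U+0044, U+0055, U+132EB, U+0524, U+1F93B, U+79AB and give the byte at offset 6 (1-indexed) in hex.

1-indexed offset 6 is 0-indexed offset 5.
U+0562 → 2-byte form D5 A2 at offsets 0–1.
U+0044 → 1-byte form 44 at offsets 2–2.
U+0055 → 1-byte form 55 at offsets 3–3.
U+132EB → 4-byte form F0 93 8B AB at offsets 4–7.
Offset 5 falls in char 4's range; it's byte 2 of F0 93 8B AB = 0x93.

0x93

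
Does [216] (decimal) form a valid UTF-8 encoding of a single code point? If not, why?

Leading byte 0xD8 = 11011000 → 2-byte form, but only 1 byte is present.

invalid (sequence truncated)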